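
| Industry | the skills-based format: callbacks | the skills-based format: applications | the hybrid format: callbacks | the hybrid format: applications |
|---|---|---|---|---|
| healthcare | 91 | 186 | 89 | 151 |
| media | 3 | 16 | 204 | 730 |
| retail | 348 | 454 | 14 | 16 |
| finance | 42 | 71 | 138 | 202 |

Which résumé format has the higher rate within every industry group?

the hybrid format

Healthcare: the skills-based format 91/186 = 48.9%, the hybrid format 89/151 = 58.9% → the hybrid format
Media: the skills-based format 3/16 = 18.8%, the hybrid format 204/730 = 27.9% → the hybrid format
Retail: the skills-based format 348/454 = 76.7%, the hybrid format 14/16 = 87.5% → the hybrid format
Finance: the skills-based format 42/71 = 59.2%, the hybrid format 138/202 = 68.3% → the hybrid format
The hybrid format has the higher rate in all 4 groups.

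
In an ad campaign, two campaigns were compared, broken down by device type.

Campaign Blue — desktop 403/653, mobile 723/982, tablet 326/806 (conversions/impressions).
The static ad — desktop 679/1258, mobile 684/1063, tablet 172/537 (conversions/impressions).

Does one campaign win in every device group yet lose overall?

Desktop: Campaign Blue 403/653 = 61.7%, the static ad 679/1258 = 54.0% → Campaign Blue
Mobile: Campaign Blue 723/982 = 73.6%, the static ad 684/1063 = 64.3% → Campaign Blue
Tablet: Campaign Blue 326/806 = 40.4%, the static ad 172/537 = 32.0% → Campaign Blue
Overall: Campaign Blue 1452/2441 = 59.5%, the static ad 1535/2858 = 53.7% → Campaign Blue
Campaign Blue wins overall and in every device group — no reversal.

No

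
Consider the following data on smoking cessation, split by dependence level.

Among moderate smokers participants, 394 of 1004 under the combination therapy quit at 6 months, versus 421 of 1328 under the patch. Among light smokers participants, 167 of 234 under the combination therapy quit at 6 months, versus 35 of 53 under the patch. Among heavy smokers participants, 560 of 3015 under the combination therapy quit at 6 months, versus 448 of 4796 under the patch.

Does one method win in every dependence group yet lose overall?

Moderate smokers: the combination therapy 394/1004 = 39.2%, the patch 421/1328 = 31.7% → the combination therapy
Light smokers: the combination therapy 167/234 = 71.4%, the patch 35/53 = 66.0% → the combination therapy
Heavy smokers: the combination therapy 560/3015 = 18.6%, the patch 448/4796 = 9.3% → the combination therapy
Overall: the combination therapy 1121/4253 = 26.4%, the patch 904/6177 = 14.6% → the combination therapy
The combination therapy wins overall and in every dependence group — no reversal.

No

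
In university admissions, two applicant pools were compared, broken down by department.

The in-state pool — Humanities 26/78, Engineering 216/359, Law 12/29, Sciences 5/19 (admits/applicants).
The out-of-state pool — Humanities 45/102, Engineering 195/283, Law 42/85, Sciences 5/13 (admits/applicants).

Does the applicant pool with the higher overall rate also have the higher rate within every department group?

Humanities: the in-state pool 26/78 = 33.3%, the out-of-state pool 45/102 = 44.1% → the out-of-state pool
Engineering: the in-state pool 216/359 = 60.2%, the out-of-state pool 195/283 = 68.9% → the out-of-state pool
Law: the in-state pool 12/29 = 41.4%, the out-of-state pool 42/85 = 49.4% → the out-of-state pool
Sciences: the in-state pool 5/19 = 26.3%, the out-of-state pool 5/13 = 38.5% → the out-of-state pool
Overall: the in-state pool 259/485 = 53.4%, the out-of-state pool 287/483 = 59.4% → the out-of-state pool
The out-of-state pool wins overall and in every department group — no reversal.

Yes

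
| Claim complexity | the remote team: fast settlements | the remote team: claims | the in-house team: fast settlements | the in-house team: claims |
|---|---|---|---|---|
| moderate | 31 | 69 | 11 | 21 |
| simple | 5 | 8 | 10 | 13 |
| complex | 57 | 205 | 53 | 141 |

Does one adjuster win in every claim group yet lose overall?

Moderate: the remote team 31/69 = 44.9%, the in-house team 11/21 = 52.4% → the in-house team
Simple: the remote team 5/8 = 62.5%, the in-house team 10/13 = 76.9% → the in-house team
Complex: the remote team 57/205 = 27.8%, the in-house team 53/141 = 37.6% → the in-house team
Overall: the remote team 93/282 = 33.0%, the in-house team 74/175 = 42.3% → the in-house team
The in-house team wins overall and in every claim group — no reversal.

No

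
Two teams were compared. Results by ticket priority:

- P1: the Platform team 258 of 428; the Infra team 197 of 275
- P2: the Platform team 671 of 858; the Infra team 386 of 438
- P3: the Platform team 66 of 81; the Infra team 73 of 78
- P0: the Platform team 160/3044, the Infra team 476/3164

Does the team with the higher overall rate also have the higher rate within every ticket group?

Yes

P1: the Platform team 258/428 = 60.3%, the Infra team 197/275 = 71.6% → the Infra team
P2: the Platform team 671/858 = 78.2%, the Infra team 386/438 = 88.1% → the Infra team
P3: the Platform team 66/81 = 81.5%, the Infra team 73/78 = 93.6% → the Infra team
P0: the Platform team 160/3044 = 5.3%, the Infra team 476/3164 = 15.0% → the Infra team
Overall: the Platform team 1155/4411 = 26.2%, the Infra team 1132/3955 = 28.6% → the Infra team
The Infra team wins overall and in every ticket group — no reversal.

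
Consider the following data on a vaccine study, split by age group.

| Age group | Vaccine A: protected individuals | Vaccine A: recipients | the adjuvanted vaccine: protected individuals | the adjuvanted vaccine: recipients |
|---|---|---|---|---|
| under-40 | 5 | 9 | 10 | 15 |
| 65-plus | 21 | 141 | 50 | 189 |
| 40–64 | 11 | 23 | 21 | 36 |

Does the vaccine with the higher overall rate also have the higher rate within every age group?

Yes

Under-40: Vaccine A 5/9 = 55.6%, the adjuvanted vaccine 10/15 = 66.7% → the adjuvanted vaccine
65-plus: Vaccine A 21/141 = 14.9%, the adjuvanted vaccine 50/189 = 26.5% → the adjuvanted vaccine
40–64: Vaccine A 11/23 = 47.8%, the adjuvanted vaccine 21/36 = 58.3% → the adjuvanted vaccine
Overall: Vaccine A 37/173 = 21.4%, the adjuvanted vaccine 81/240 = 33.8% → the adjuvanted vaccine
The adjuvanted vaccine wins overall and in every age group — no reversal.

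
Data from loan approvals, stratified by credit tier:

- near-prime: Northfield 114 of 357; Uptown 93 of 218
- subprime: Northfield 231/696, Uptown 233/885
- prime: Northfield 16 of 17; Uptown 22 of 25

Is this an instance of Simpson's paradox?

Near-prime: Northfield 114/357 = 31.9%, Uptown 93/218 = 42.7% → Uptown
Subprime: Northfield 231/696 = 33.2%, Uptown 233/885 = 26.3% → Northfield
Prime: Northfield 16/17 = 94.1%, Uptown 22/25 = 88.0% → Northfield
Overall: Northfield 361/1070 = 33.7%, Uptown 348/1128 = 30.9% → Northfield
Neither sweeps: Northfield wins 2 of 3 groups, Uptown wins 1. Northfield wins overall but not every group — no Simpson reversal.

No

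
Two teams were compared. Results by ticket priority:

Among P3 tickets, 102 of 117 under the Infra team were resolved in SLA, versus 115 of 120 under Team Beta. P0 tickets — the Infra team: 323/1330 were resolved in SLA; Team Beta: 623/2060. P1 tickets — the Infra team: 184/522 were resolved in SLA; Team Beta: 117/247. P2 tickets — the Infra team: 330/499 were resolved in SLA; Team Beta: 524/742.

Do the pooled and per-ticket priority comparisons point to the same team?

Yes

P3: the Infra team 102/117 = 87.2%, Team Beta 115/120 = 95.8% → Team Beta
P0: the Infra team 323/1330 = 24.3%, Team Beta 623/2060 = 30.2% → Team Beta
P1: the Infra team 184/522 = 35.2%, Team Beta 117/247 = 47.4% → Team Beta
P2: the Infra team 330/499 = 66.1%, Team Beta 524/742 = 70.6% → Team Beta
Overall: the Infra team 939/2468 = 38.0%, Team Beta 1379/3169 = 43.5% → Team Beta
Team Beta wins overall and in every ticket group — no reversal.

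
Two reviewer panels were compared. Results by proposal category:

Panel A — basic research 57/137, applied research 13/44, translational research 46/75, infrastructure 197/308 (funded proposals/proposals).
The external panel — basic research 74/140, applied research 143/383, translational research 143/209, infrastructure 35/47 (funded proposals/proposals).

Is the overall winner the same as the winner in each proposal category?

No

Basic research: Panel A 57/137 = 41.6%, the external panel 74/140 = 52.9% → the external panel
Applied research: Panel A 13/44 = 29.5%, the external panel 143/383 = 37.3% → the external panel
Translational research: Panel A 46/75 = 61.3%, the external panel 143/209 = 68.4% → the external panel
Infrastructure: Panel A 197/308 = 64.0%, the external panel 35/47 = 74.5% → the external panel
Overall: Panel A 313/564 = 55.5%, the external panel 395/779 = 50.7% → Panel A
The external panel wins each proposal group but Panel A wins overall — the comparison reverses. The external panel's proposals skew toward applied research, which has a lower base rate.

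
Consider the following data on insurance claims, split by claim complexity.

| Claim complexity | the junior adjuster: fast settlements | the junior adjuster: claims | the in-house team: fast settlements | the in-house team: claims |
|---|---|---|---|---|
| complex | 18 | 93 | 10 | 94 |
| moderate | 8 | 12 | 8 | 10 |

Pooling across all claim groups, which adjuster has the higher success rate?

the junior adjuster

Complex: the junior adjuster 18/93 = 19.4%, the in-house team 10/94 = 10.6% → the junior adjuster
Moderate: the junior adjuster 8/12 = 66.7%, the in-house team 8/10 = 80.0% → the in-house team
Overall: the junior adjuster 26/105 = 24.8%, the in-house team 18/104 = 17.3% → the junior adjuster
(Neither sweeps every claim group, but the junior adjuster has the higher pooled rate.)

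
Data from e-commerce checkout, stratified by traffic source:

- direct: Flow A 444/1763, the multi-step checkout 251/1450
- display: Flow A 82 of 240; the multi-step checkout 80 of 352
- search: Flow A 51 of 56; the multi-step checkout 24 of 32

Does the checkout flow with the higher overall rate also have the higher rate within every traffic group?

Yes

Direct: Flow A 444/1763 = 25.2%, the multi-step checkout 251/1450 = 17.3% → Flow A
Display: Flow A 82/240 = 34.2%, the multi-step checkout 80/352 = 22.7% → Flow A
Search: Flow A 51/56 = 91.1%, the multi-step checkout 24/32 = 75.0% → Flow A
Overall: Flow A 577/2059 = 28.0%, the multi-step checkout 355/1834 = 19.4% → Flow A
Flow A wins overall and in every traffic group — no reversal.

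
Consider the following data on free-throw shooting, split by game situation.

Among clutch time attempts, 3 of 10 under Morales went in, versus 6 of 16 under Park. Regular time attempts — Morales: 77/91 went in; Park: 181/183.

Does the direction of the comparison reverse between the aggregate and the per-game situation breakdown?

Clutch time: Morales 3/10 = 30.0%, Park 6/16 = 37.5% → Park
Regular time: Morales 77/91 = 84.6%, Park 181/183 = 98.9% → Park
Overall: Morales 80/101 = 79.2%, Park 187/199 = 94.0% → Park
Park wins overall and in every game group — no reversal.

No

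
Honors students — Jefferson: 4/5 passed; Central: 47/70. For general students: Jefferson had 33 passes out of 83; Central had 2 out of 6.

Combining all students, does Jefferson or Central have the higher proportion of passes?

Honors: Jefferson 4/5 = 80.0%, Central 47/70 = 67.1% → Jefferson
General: Jefferson 33/83 = 39.8%, Central 2/6 = 33.3% → Jefferson
Overall: Jefferson 37/88 = 42.0%, Central 49/76 = 64.5% → Central
(Jefferson wins every student group but Central wins overall — Jefferson's students skew toward the low-rate general group.)

Central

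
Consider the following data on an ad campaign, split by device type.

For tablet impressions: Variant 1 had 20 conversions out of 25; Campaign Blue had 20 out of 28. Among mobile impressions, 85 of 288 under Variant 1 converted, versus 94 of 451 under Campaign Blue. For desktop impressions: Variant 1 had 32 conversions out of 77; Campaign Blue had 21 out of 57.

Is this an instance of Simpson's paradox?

Tablet: Variant 1 20/25 = 80.0%, Campaign Blue 20/28 = 71.4% → Variant 1
Mobile: Variant 1 85/288 = 29.5%, Campaign Blue 94/451 = 20.8% → Variant 1
Desktop: Variant 1 32/77 = 41.6%, Campaign Blue 21/57 = 36.8% → Variant 1
Overall: Variant 1 137/390 = 35.1%, Campaign Blue 135/536 = 25.2% → Variant 1
Variant 1 wins overall and in every device group — no reversal.

No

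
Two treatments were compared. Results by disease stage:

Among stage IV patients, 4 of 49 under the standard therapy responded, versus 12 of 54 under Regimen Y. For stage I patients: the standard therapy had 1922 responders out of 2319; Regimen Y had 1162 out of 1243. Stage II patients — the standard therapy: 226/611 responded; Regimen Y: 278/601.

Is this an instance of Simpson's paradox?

No

Stage IV: the standard therapy 4/49 = 8.2%, Regimen Y 12/54 = 22.2% → Regimen Y
Stage I: the standard therapy 1922/2319 = 82.9%, Regimen Y 1162/1243 = 93.5% → Regimen Y
Stage II: the standard therapy 226/611 = 37.0%, Regimen Y 278/601 = 46.3% → Regimen Y
Overall: the standard therapy 2152/2979 = 72.2%, Regimen Y 1452/1898 = 76.5% → Regimen Y
Regimen Y wins overall and in every disease group — no reversal.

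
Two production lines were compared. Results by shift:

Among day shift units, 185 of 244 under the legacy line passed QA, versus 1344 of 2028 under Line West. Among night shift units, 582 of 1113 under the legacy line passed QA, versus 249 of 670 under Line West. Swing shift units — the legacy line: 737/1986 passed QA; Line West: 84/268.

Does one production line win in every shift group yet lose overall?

Yes

Day shift: the legacy line 185/244 = 75.8%, Line West 1344/2028 = 66.3% → the legacy line
Night shift: the legacy line 582/1113 = 52.3%, Line West 249/670 = 37.2% → the legacy line
Swing shift: the legacy line 737/1986 = 37.1%, Line West 84/268 = 31.3% → the legacy line
Overall: the legacy line 1504/3343 = 45.0%, Line West 1677/2966 = 56.5% → Line West
The legacy line wins each shift group but Line West wins overall — the comparison reverses. The legacy line's units skew toward swing shift, which has a lower base rate.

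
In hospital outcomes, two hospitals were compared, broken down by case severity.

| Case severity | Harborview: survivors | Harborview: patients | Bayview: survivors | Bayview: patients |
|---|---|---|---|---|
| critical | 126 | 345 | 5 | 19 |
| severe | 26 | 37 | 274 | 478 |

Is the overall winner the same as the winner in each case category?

Critical: Harborview 126/345 = 36.5%, Bayview 5/19 = 26.3% → Harborview
Severe: Harborview 26/37 = 70.3%, Bayview 274/478 = 57.3% → Harborview
Overall: Harborview 152/382 = 39.8%, Bayview 279/497 = 56.1% → Bayview
Harborview wins each case group but Bayview wins overall — the comparison reverses. Harborview's patients skew toward critical, which has a lower base rate.

No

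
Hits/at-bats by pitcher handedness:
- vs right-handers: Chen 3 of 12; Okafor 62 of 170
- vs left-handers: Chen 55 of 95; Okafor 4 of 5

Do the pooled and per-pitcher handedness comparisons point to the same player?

Vs right-handers: Chen 3/12 = 25.0%, Okafor 62/170 = 36.5% → Okafor
Vs left-handers: Chen 55/95 = 57.9%, Okafor 4/5 = 80.0% → Okafor
Overall: Chen 58/107 = 54.2%, Okafor 66/175 = 37.7% → Chen
Okafor wins each pitcher group but Chen wins overall — the comparison reverses. Okafor's at-bats skew toward vs right-handers, which has a lower base rate.

No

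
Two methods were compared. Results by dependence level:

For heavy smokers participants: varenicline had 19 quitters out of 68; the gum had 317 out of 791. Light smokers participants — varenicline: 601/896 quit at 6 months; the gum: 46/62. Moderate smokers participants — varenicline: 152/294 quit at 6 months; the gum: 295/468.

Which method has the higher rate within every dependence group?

Heavy smokers: varenicline 19/68 = 27.9%, the gum 317/791 = 40.1% → the gum
Light smokers: varenicline 601/896 = 67.1%, the gum 46/62 = 74.2% → the gum
Moderate smokers: varenicline 152/294 = 51.7%, the gum 295/468 = 63.0% → the gum
The gum has the higher rate in all 3 groups.

the gum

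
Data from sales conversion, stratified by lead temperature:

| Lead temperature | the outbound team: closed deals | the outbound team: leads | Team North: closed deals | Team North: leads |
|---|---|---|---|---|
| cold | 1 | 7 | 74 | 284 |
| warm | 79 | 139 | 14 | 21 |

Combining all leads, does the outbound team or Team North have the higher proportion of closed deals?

the outbound team

Cold: the outbound team 1/7 = 14.3%, Team North 74/284 = 26.1% → Team North
Warm: the outbound team 79/139 = 56.8%, Team North 14/21 = 66.7% → Team North
Overall: the outbound team 80/146 = 54.8%, Team North 88/305 = 28.9% → the outbound team
(Team North wins every lead group but the outbound team wins overall — Team North's leads skew toward the low-rate cold group.)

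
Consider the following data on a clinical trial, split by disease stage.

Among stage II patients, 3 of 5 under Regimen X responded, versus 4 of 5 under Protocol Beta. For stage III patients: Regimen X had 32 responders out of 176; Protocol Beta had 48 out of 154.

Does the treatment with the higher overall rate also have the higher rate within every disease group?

Yes

Stage II: Regimen X 3/5 = 60.0%, Protocol Beta 4/5 = 80.0% → Protocol Beta
Stage III: Regimen X 32/176 = 18.2%, Protocol Beta 48/154 = 31.2% → Protocol Beta
Overall: Regimen X 35/181 = 19.3%, Protocol Beta 52/159 = 32.7% → Protocol Beta
Protocol Beta wins overall and in every disease group — no reversal.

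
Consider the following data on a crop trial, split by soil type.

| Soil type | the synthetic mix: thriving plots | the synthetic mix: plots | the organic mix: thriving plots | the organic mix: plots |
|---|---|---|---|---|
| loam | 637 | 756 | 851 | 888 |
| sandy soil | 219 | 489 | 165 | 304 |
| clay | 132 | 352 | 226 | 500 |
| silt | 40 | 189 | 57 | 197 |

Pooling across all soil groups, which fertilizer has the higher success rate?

Loam: the synthetic mix 637/756 = 84.3%, the organic mix 851/888 = 95.8% → the organic mix
Sandy soil: the synthetic mix 219/489 = 44.8%, the organic mix 165/304 = 54.3% → the organic mix
Clay: the synthetic mix 132/352 = 37.5%, the organic mix 226/500 = 45.2% → the organic mix
Silt: the synthetic mix 40/189 = 21.2%, the organic mix 57/197 = 28.9% → the organic mix
Overall: the synthetic mix 1028/1786 = 57.6%, the organic mix 1299/1889 = 68.8% → the organic mix

the organic mix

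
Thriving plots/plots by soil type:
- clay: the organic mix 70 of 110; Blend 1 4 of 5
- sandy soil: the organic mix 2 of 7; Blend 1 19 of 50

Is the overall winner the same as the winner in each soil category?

No

Clay: the organic mix 70/110 = 63.6%, Blend 1 4/5 = 80.0% → Blend 1
Sandy soil: the organic mix 2/7 = 28.6%, Blend 1 19/50 = 38.0% → Blend 1
Overall: the organic mix 72/117 = 61.5%, Blend 1 23/55 = 41.8% → the organic mix
Blend 1 wins each soil group but the organic mix wins overall — the comparison reverses. Blend 1's plots skew toward sandy soil, which has a lower base rate.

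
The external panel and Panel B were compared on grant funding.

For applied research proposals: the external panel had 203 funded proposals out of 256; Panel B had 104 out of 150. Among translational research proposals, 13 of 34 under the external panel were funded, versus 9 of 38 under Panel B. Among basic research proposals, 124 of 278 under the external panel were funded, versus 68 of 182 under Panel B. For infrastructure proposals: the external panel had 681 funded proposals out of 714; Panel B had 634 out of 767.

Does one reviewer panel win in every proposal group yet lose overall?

Applied research: the external panel 203/256 = 79.3%, Panel B 104/150 = 69.3% → the external panel
Translational research: the external panel 13/34 = 38.2%, Panel B 9/38 = 23.7% → the external panel
Basic research: the external panel 124/278 = 44.6%, Panel B 68/182 = 37.4% → the external panel
Infrastructure: the external panel 681/714 = 95.4%, Panel B 634/767 = 82.7% → the external panel
Overall: the external panel 1021/1282 = 79.6%, Panel B 815/1137 = 71.7% → the external panel
The external panel wins overall and in every proposal group — no reversal.

No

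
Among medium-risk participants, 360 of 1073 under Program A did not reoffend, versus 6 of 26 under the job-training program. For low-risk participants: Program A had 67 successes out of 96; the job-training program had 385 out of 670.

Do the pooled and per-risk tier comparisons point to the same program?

No

Medium-risk: Program A 360/1073 = 33.6%, the job-training program 6/26 = 23.1% → Program A
Low-risk: Program A 67/96 = 69.8%, the job-training program 385/670 = 57.5% → Program A
Overall: Program A 427/1169 = 36.5%, the job-training program 391/696 = 56.2% → the job-training program
Program A wins each risk group but the job-training program wins overall — the comparison reverses. Program A's participants skew toward medium-risk, which has a lower base rate.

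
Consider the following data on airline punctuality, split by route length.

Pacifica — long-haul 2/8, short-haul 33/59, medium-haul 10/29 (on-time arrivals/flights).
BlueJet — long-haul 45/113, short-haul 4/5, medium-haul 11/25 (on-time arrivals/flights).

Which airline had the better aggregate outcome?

Pacifica

Long-haul: Pacifica 2/8 = 25.0%, BlueJet 45/113 = 39.8% → BlueJet
Short-haul: Pacifica 33/59 = 55.9%, BlueJet 4/5 = 80.0% → BlueJet
Medium-haul: Pacifica 10/29 = 34.5%, BlueJet 11/25 = 44.0% → BlueJet
Overall: Pacifica 45/96 = 46.9%, BlueJet 60/143 = 42.0% → Pacifica
(BlueJet wins every route group but Pacifica wins overall — BlueJet's flights skew toward the low-rate long-haul group.)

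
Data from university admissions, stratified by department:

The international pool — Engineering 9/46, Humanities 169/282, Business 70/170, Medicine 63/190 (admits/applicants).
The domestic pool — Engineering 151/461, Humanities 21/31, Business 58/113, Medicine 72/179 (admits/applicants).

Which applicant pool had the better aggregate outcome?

Engineering: the international pool 9/46 = 19.6%, the domestic pool 151/461 = 32.8% → the domestic pool
Humanities: the international pool 169/282 = 59.9%, the domestic pool 21/31 = 67.7% → the domestic pool
Business: the international pool 70/170 = 41.2%, the domestic pool 58/113 = 51.3% → the domestic pool
Medicine: the international pool 63/190 = 33.2%, the domestic pool 72/179 = 40.2% → the domestic pool
Overall: the international pool 311/688 = 45.2%, the domestic pool 302/784 = 38.5% → the international pool
(The domestic pool wins every department group but the international pool wins overall — the domestic pool's applicants skew toward the low-rate Engineering group.)

the international pool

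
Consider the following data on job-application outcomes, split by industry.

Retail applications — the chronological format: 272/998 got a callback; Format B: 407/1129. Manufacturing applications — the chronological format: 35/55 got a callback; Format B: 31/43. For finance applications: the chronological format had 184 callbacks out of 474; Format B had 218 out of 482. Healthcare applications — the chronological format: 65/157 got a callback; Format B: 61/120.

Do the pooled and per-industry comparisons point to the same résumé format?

Yes

Retail: the chronological format 272/998 = 27.3%, Format B 407/1129 = 36.0% → Format B
Manufacturing: the chronological format 35/55 = 63.6%, Format B 31/43 = 72.1% → Format B
Finance: the chronological format 184/474 = 38.8%, Format B 218/482 = 45.2% → Format B
Healthcare: the chronological format 65/157 = 41.4%, Format B 61/120 = 50.8% → Format B
Overall: the chronological format 556/1684 = 33.0%, Format B 717/1774 = 40.4% → Format B
Format B wins overall and in every industry group — no reversal.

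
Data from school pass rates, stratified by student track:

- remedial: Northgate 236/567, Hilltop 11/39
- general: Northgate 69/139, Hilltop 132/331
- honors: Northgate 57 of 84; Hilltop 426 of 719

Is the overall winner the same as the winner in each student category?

No

Remedial: Northgate 236/567 = 41.6%, Hilltop 11/39 = 28.2% → Northgate
General: Northgate 69/139 = 49.6%, Hilltop 132/331 = 39.9% → Northgate
Honors: Northgate 57/84 = 67.9%, Hilltop 426/719 = 59.2% → Northgate
Overall: Northgate 362/790 = 45.8%, Hilltop 569/1089 = 52.2% → Hilltop
Northgate wins each student group but Hilltop wins overall — the comparison reverses. Northgate's students skew toward remedial, which has a lower base rate.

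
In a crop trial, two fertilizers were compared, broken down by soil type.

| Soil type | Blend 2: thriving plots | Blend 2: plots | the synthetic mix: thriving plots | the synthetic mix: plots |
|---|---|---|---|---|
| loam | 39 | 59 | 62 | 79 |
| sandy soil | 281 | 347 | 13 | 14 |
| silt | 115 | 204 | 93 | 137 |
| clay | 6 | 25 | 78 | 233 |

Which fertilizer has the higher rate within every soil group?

Loam: Blend 2 39/59 = 66.1%, the synthetic mix 62/79 = 78.5% → the synthetic mix
Sandy soil: Blend 2 281/347 = 81.0%, the synthetic mix 13/14 = 92.9% → the synthetic mix
Silt: Blend 2 115/204 = 56.4%, the synthetic mix 93/137 = 67.9% → the synthetic mix
Clay: Blend 2 6/25 = 24.0%, the synthetic mix 78/233 = 33.5% → the synthetic mix
The synthetic mix has the higher rate in all 4 groups.

the synthetic mix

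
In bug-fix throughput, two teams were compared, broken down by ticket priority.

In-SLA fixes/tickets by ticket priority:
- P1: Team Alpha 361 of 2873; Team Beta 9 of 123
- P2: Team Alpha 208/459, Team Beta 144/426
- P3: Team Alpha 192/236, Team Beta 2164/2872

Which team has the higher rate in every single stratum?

Team Alpha

P1: Team Alpha 361/2873 = 12.6%, Team Beta 9/123 = 7.3% → Team Alpha
P2: Team Alpha 208/459 = 45.3%, Team Beta 144/426 = 33.8% → Team Alpha
P3: Team Alpha 192/236 = 81.4%, Team Beta 2164/2872 = 75.3% → Team Alpha
Team Alpha has the higher rate in all 3 groups.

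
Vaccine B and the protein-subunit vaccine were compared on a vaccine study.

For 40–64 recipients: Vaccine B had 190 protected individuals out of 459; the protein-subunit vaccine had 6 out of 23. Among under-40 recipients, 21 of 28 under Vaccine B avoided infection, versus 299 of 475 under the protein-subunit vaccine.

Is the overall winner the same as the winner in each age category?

40–64: Vaccine B 190/459 = 41.4%, the protein-subunit vaccine 6/23 = 26.1% → Vaccine B
Under-40: Vaccine B 21/28 = 75.0%, the protein-subunit vaccine 299/475 = 62.9% → Vaccine B
Overall: Vaccine B 211/487 = 43.3%, the protein-subunit vaccine 305/498 = 61.2% → the protein-subunit vaccine
Vaccine B wins each age group but the protein-subunit vaccine wins overall — the comparison reverses. Vaccine B's recipients skew toward 40–64, which has a lower base rate.

No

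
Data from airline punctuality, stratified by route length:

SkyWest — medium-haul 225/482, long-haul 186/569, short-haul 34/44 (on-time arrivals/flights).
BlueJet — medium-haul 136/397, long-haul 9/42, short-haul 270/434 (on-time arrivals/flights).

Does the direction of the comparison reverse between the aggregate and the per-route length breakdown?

Yes

Medium-haul: SkyWest 225/482 = 46.7%, BlueJet 136/397 = 34.3% → SkyWest
Long-haul: SkyWest 186/569 = 32.7%, BlueJet 9/42 = 21.4% → SkyWest
Short-haul: SkyWest 34/44 = 77.3%, BlueJet 270/434 = 62.2% → SkyWest
Overall: SkyWest 445/1095 = 40.6%, BlueJet 415/873 = 47.5% → BlueJet
SkyWest wins each route group but BlueJet wins overall — the comparison reverses. SkyWest's flights skew toward long-haul, which has a lower base rate.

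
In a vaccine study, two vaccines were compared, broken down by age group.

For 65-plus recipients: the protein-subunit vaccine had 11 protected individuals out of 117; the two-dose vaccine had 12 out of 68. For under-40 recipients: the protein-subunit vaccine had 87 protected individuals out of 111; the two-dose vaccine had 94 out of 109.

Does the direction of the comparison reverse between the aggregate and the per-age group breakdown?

No

65-plus: the protein-subunit vaccine 11/117 = 9.4%, the two-dose vaccine 12/68 = 17.6% → the two-dose vaccine
Under-40: the protein-subunit vaccine 87/111 = 78.4%, the two-dose vaccine 94/109 = 86.2% → the two-dose vaccine
Overall: the protein-subunit vaccine 98/228 = 43.0%, the two-dose vaccine 106/177 = 59.9% → the two-dose vaccine
The two-dose vaccine wins overall and in every age group — no reversal.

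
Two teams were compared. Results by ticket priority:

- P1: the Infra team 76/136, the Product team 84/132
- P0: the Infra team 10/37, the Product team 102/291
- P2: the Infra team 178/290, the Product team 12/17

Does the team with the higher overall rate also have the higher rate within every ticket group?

P1: the Infra team 76/136 = 55.9%, the Product team 84/132 = 63.6% → the Product team
P0: the Infra team 10/37 = 27.0%, the Product team 102/291 = 35.1% → the Product team
P2: the Infra team 178/290 = 61.4%, the Product team 12/17 = 70.6% → the Product team
Overall: the Infra team 264/463 = 57.0%, the Product team 198/440 = 45.0% → the Infra team
The Product team wins each ticket group but the Infra team wins overall — the comparison reverses. The Product team's tickets skew toward P0, which has a lower base rate.

No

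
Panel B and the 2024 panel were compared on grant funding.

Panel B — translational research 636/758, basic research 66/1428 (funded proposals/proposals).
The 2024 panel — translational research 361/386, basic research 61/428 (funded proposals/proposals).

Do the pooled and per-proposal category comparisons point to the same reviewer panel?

Yes

Translational research: Panel B 636/758 = 83.9%, the 2024 panel 361/386 = 93.5% → the 2024 panel
Basic research: Panel B 66/1428 = 4.6%, the 2024 panel 61/428 = 14.3% → the 2024 panel
Overall: Panel B 702/2186 = 32.1%, the 2024 panel 422/814 = 51.8% → the 2024 panel
The 2024 panel wins overall and in every proposal group — no reversal.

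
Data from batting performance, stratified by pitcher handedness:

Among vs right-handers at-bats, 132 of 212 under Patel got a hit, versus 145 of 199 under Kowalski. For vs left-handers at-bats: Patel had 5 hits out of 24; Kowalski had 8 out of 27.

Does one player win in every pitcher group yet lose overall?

Vs right-handers: Patel 132/212 = 62.3%, Kowalski 145/199 = 72.9% → Kowalski
Vs left-handers: Patel 5/24 = 20.8%, Kowalski 8/27 = 29.6% → Kowalski
Overall: Patel 137/236 = 58.1%, Kowalski 153/226 = 67.7% → Kowalski
Kowalski wins overall and in every pitcher group — no reversal.

No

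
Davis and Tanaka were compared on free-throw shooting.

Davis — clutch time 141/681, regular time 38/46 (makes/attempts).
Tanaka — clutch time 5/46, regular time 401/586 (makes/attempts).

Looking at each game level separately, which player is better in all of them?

Davis

Clutch time: Davis 141/681 = 20.7%, Tanaka 5/46 = 10.9% → Davis
Regular time: Davis 38/46 = 82.6%, Tanaka 401/586 = 68.4% → Davis
Davis has the higher rate in both groups.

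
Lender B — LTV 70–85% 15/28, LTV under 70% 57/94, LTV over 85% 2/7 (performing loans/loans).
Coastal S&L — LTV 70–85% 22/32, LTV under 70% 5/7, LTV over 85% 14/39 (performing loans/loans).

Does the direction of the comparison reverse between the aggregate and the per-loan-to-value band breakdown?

Yes

LTV 70–85%: Lender B 15/28 = 53.6%, Coastal S&L 22/32 = 68.8% → Coastal S&L
LTV under 70%: Lender B 57/94 = 60.6%, Coastal S&L 5/7 = 71.4% → Coastal S&L
LTV over 85%: Lender B 2/7 = 28.6%, Coastal S&L 14/39 = 35.9% → Coastal S&L
Overall: Lender B 74/129 = 57.4%, Coastal S&L 41/78 = 52.6% → Lender B
Coastal S&L wins each loan-to-value group but Lender B wins overall — the comparison reverses. Coastal S&L's loans skew toward LTV over 85%, which has a lower base rate.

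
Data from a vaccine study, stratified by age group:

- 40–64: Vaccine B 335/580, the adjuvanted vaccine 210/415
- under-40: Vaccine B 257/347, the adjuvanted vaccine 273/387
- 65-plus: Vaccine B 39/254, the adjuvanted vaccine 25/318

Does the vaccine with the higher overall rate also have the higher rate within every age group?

Yes

40–64: Vaccine B 335/580 = 57.8%, the adjuvanted vaccine 210/415 = 50.6% → Vaccine B
Under-40: Vaccine B 257/347 = 74.1%, the adjuvanted vaccine 273/387 = 70.5% → Vaccine B
65-plus: Vaccine B 39/254 = 15.4%, the adjuvanted vaccine 25/318 = 7.9% → Vaccine B
Overall: Vaccine B 631/1181 = 53.4%, the adjuvanted vaccine 508/1120 = 45.4% → Vaccine B
Vaccine B wins overall and in every age group — no reversal.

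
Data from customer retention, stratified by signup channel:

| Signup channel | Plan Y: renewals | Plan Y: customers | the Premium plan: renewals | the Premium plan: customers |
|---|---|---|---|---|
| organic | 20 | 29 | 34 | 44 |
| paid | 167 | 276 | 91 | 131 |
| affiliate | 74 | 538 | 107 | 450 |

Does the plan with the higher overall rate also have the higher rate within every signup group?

Organic: Plan Y 20/29 = 69.0%, the Premium plan 34/44 = 77.3% → the Premium plan
Paid: Plan Y 167/276 = 60.5%, the Premium plan 91/131 = 69.5% → the Premium plan
Affiliate: Plan Y 74/538 = 13.8%, the Premium plan 107/450 = 23.8% → the Premium plan
Overall: Plan Y 261/843 = 31.0%, the Premium plan 232/625 = 37.1% → the Premium plan
The Premium plan wins overall and in every signup group — no reversal.

Yes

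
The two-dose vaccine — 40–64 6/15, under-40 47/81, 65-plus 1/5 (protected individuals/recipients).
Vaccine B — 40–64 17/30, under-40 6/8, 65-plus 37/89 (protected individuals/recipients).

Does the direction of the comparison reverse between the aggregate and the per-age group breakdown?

40–64: the two-dose vaccine 6/15 = 40.0%, Vaccine B 17/30 = 56.7% → Vaccine B
Under-40: the two-dose vaccine 47/81 = 58.0%, Vaccine B 6/8 = 75.0% → Vaccine B
65-plus: the two-dose vaccine 1/5 = 20.0%, Vaccine B 37/89 = 41.6% → Vaccine B
Overall: the two-dose vaccine 54/101 = 53.5%, Vaccine B 60/127 = 47.2% → the two-dose vaccine
Vaccine B wins each age group but the two-dose vaccine wins overall — the comparison reverses. Vaccine B's recipients skew toward 65-plus, which has a lower base rate.

Yes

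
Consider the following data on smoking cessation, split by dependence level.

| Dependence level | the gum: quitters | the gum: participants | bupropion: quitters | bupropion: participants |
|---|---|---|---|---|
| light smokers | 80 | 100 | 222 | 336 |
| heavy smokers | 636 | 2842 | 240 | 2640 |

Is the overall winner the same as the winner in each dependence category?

Light smokers: the gum 80/100 = 80.0%, bupropion 222/336 = 66.1% → the gum
Heavy smokers: the gum 636/2842 = 22.4%, bupropion 240/2640 = 9.1% → the gum
Overall: the gum 716/2942 = 24.3%, bupropion 462/2976 = 15.5% → the gum
The gum wins overall and in every dependence group — no reversal.

Yes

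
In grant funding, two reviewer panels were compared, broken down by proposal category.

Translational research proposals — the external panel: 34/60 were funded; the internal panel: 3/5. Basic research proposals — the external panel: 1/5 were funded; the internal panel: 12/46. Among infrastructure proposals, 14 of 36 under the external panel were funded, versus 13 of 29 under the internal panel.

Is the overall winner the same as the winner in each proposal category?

No

Translational research: the external panel 34/60 = 56.7%, the internal panel 3/5 = 60.0% → the internal panel
Basic research: the external panel 1/5 = 20.0%, the internal panel 12/46 = 26.1% → the internal panel
Infrastructure: the external panel 14/36 = 38.9%, the internal panel 13/29 = 44.8% → the internal panel
Overall: the external panel 49/101 = 48.5%, the internal panel 28/80 = 35.0% → the external panel
The internal panel wins each proposal group but the external panel wins overall — the comparison reverses. The internal panel's proposals skew toward basic research, which has a lower base rate.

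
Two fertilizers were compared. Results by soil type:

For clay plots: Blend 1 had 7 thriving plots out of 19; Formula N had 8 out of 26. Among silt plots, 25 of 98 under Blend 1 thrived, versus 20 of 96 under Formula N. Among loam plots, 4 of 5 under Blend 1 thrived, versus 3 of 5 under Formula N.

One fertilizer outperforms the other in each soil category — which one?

Clay: Blend 1 7/19 = 36.8%, Formula N 8/26 = 30.8% → Blend 1
Silt: Blend 1 25/98 = 25.5%, Formula N 20/96 = 20.8% → Blend 1
Loam: Blend 1 4/5 = 80.0%, Formula N 3/5 = 60.0% → Blend 1
Blend 1 has the higher rate in all 3 groups.

Blend 1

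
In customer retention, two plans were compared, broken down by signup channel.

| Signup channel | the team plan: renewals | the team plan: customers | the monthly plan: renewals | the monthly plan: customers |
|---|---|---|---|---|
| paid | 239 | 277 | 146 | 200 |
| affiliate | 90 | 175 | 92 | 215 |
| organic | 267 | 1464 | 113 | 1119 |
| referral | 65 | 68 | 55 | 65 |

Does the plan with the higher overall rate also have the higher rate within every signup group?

Yes

Paid: the team plan 239/277 = 86.3%, the monthly plan 146/200 = 73.0% → the team plan
Affiliate: the team plan 90/175 = 51.4%, the monthly plan 92/215 = 42.8% → the team plan
Organic: the team plan 267/1464 = 18.2%, the monthly plan 113/1119 = 10.1% → the team plan
Referral: the team plan 65/68 = 95.6%, the monthly plan 55/65 = 84.6% → the team plan
Overall: the team plan 661/1984 = 33.3%, the monthly plan 406/1599 = 25.4% → the team plan
The team plan wins overall and in every signup group — no reversal.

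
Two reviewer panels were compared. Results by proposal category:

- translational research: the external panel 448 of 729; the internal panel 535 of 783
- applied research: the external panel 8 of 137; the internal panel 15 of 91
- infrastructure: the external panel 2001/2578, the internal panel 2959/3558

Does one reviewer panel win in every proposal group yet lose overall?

No

Translational research: the external panel 448/729 = 61.5%, the internal panel 535/783 = 68.3% → the internal panel
Applied research: the external panel 8/137 = 5.8%, the internal panel 15/91 = 16.5% → the internal panel
Infrastructure: the external panel 2001/2578 = 77.6%, the internal panel 2959/3558 = 83.2% → the internal panel
Overall: the external panel 2457/3444 = 71.3%, the internal panel 3509/4432 = 79.2% → the internal panel
The internal panel wins overall and in every proposal group — no reversal.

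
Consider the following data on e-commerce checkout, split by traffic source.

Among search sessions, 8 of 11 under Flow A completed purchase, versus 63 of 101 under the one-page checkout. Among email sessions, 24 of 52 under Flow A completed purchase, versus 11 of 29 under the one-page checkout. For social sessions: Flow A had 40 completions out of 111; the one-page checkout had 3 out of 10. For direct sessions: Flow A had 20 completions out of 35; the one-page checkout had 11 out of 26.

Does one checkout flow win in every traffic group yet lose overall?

Yes

Search: Flow A 8/11 = 72.7%, the one-page checkout 63/101 = 62.4% → Flow A
Email: Flow A 24/52 = 46.2%, the one-page checkout 11/29 = 37.9% → Flow A
Social: Flow A 40/111 = 36.0%, the one-page checkout 3/10 = 30.0% → Flow A
Direct: Flow A 20/35 = 57.1%, the one-page checkout 11/26 = 42.3% → Flow A
Overall: Flow A 92/209 = 44.0%, the one-page checkout 88/166 = 53.0% → the one-page checkout
Flow A wins each traffic group but the one-page checkout wins overall — the comparison reverses. Flow A's sessions skew toward social, which has a lower base rate.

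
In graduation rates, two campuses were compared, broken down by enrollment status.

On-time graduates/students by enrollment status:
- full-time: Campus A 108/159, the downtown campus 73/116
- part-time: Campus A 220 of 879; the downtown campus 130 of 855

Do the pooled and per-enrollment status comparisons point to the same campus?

Yes

Full-time: Campus A 108/159 = 67.9%, the downtown campus 73/116 = 62.9% → Campus A
Part-time: Campus A 220/879 = 25.0%, the downtown campus 130/855 = 15.2% → Campus A
Overall: Campus A 328/1038 = 31.6%, the downtown campus 203/971 = 20.9% → Campus A
Campus A wins overall and in every enrollment group — no reversal.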